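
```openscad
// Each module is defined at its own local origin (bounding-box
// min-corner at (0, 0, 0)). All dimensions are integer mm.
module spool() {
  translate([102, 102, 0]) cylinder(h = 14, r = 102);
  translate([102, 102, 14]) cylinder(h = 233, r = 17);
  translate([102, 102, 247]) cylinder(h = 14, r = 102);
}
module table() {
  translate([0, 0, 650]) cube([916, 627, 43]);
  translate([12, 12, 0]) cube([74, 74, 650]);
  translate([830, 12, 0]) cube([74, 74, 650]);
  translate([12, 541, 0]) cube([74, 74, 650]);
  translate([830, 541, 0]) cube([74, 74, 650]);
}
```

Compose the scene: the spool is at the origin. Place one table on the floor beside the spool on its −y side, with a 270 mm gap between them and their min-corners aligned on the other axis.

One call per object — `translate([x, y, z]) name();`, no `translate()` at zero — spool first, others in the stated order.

spool();
translate([0, -897, 0]) table();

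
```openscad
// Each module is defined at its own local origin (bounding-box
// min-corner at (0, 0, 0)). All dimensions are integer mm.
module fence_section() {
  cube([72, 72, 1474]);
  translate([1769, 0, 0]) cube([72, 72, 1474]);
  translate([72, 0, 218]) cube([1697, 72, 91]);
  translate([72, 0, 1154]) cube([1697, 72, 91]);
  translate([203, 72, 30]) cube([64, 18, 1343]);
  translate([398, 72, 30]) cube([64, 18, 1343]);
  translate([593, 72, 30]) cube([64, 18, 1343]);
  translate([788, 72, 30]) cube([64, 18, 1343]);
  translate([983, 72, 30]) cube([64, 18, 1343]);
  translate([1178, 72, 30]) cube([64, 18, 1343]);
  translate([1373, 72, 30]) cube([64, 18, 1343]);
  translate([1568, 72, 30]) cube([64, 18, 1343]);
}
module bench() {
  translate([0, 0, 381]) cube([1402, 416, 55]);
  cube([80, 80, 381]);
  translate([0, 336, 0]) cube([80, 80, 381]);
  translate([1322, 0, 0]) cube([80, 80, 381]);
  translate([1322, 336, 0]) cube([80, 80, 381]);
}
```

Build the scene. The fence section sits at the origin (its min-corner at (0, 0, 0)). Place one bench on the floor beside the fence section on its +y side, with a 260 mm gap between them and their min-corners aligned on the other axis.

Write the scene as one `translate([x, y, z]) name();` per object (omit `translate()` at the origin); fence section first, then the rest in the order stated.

fence_section();
translate([0, 350, 0]) bench();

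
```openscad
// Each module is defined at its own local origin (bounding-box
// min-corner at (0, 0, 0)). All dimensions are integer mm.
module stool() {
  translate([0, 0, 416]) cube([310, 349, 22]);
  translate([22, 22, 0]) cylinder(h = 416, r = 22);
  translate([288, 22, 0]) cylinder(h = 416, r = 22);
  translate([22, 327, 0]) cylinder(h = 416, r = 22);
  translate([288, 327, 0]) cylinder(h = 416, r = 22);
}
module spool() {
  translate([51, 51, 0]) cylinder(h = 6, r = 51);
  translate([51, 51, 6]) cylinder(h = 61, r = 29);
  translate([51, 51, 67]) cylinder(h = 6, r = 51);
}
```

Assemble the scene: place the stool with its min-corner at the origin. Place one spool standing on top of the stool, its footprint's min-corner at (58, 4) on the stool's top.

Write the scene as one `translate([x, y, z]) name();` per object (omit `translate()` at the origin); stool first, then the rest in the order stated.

stool();
translate([58, 4, 438]) spool();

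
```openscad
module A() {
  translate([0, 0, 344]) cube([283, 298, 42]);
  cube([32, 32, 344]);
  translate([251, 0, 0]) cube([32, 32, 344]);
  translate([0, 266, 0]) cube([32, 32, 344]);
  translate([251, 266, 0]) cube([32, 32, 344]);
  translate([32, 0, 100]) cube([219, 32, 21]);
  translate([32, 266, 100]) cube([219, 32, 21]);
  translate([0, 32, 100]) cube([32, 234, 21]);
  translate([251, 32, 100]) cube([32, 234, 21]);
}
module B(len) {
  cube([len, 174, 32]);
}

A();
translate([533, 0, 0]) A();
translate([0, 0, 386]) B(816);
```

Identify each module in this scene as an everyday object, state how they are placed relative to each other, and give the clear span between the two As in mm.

Second stool starts at x = 533; first ends at x = 283; clear span = 533 − 283 = 250 mm.

A is a stool. B is a beam. A beam spans the tops of two stools. The clear span between the two stools is 250 mm.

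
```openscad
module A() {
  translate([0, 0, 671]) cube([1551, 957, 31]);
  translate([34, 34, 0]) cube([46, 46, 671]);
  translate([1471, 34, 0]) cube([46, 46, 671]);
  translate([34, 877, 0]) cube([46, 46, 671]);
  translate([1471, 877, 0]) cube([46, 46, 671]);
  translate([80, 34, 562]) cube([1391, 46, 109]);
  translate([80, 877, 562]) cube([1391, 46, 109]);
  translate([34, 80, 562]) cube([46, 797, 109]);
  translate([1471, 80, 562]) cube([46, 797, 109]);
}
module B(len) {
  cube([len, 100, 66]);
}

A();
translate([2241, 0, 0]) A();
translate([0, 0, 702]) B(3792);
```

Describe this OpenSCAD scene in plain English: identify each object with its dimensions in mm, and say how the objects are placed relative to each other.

A is a table: top 1551 mm (x) × 957 mm (y), 31 mm thick, upper face at z = 702 mm, on four 46×46 mm square legs, each inset 34 mm from the nearest pair of top edges, running from z = 0 to the bottom of the top. Four apron rails, 46 mm thick and 109 mm tall, run between adjacent legs with their top edges flush with the underside of the top and their outer faces flush with the legs' outer faces.

B is a rectangular beam 3792 mm long (x), 100 mm deep (y), 66 mm thick (z).

The beam spans the tops of two tables placed 690 mm apart, resting at z = 702 mm.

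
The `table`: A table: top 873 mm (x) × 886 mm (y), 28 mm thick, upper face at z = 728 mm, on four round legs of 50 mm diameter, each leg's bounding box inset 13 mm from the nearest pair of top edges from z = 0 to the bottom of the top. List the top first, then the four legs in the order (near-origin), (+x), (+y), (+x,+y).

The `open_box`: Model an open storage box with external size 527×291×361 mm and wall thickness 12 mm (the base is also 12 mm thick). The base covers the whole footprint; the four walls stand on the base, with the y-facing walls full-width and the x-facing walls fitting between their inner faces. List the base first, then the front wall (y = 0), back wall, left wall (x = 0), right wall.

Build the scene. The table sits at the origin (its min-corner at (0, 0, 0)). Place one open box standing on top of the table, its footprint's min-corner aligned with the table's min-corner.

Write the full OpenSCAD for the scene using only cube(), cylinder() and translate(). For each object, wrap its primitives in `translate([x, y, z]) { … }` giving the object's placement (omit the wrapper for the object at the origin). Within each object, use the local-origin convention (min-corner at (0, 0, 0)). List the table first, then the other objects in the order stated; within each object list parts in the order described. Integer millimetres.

translate([0, 0, 700]) cube([873, 886, 28]);
translate([38, 38, 0]) cylinder(h = 700, r = 25);
translate([835, 38, 0]) cylinder(h = 700, r = 25);
translate([38, 848, 0]) cylinder(h = 700, r = 25);
translate([835, 848, 0]) cylinder(h = 700, r = 25);
translate([0, 0, 728]) {
  cube([527, 291, 12]);
  translate([0, 0, 12]) cube([527, 12, 349]);
  translate([0, 279, 12]) cube([527, 12, 349]);
  translate([0, 12, 12]) cube([12, 267, 349]);
  translate([515, 12, 12]) cube([12, 267, 349]);
}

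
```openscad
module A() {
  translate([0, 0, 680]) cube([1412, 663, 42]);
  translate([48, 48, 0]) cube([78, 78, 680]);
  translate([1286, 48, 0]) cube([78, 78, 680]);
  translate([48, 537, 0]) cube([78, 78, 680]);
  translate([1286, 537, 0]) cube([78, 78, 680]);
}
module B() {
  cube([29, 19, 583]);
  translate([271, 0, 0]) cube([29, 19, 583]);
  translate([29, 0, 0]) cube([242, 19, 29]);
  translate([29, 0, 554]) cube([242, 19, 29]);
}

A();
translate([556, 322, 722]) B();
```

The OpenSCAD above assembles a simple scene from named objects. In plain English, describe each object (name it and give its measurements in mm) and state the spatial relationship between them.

A is a table: top 1412 mm (x) × 663 mm (y), 42 mm thick, upper face at z = 722 mm, on four 78×78 mm square legs, each inset 48 mm from the nearest pair of top edges, running from z = 0 to the bottom of the top.

B is a picture frame with a 242×525 mm rectangular opening (x by z) and a uniform 29 mm border on every side. Frame depth is 19 mm along y. It is built from two vertical stiles running the full outside height and two horizontal rails spanning the gap between the stiles.

The picture frame is on top of the table, centred.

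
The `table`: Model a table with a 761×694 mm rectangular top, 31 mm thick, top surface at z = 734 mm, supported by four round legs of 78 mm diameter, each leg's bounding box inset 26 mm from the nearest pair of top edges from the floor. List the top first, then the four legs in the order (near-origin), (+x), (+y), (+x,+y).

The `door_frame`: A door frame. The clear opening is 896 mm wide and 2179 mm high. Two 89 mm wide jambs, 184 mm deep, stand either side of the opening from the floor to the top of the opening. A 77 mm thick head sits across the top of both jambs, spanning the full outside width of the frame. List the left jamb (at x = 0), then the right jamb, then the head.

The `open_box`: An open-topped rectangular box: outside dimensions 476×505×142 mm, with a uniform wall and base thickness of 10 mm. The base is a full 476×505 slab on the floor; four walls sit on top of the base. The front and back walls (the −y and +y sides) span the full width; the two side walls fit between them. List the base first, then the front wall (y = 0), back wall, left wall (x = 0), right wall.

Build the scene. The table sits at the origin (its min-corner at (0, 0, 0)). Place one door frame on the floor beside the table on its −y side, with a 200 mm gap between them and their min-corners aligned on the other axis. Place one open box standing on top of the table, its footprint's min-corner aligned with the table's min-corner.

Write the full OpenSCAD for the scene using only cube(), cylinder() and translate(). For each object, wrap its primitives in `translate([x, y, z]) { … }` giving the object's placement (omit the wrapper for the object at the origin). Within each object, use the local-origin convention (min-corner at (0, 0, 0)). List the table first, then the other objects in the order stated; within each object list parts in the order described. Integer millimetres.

translate([0, 0, 703]) cube([761, 694, 31]);
translate([65, 65, 0]) cylinder(h = 703, r = 39);
translate([696, 65, 0]) cylinder(h = 703, r = 39);
translate([65, 629, 0]) cylinder(h = 703, r = 39);
translate([696, 629, 0]) cylinder(h = 703, r = 39);
translate([0, -384, 0]) {
  cube([89, 184, 2179]);
  translate([985, 0, 0]) cube([89, 184, 2179]);
  translate([0, 0, 2179]) cube([1074, 184, 77]);
}
translate([0, 0, 734]) {
  cube([476, 505, 10]);
  translate([0, 0, 10]) cube([476, 10, 132]);
  translate([0, 495, 10]) cube([476, 10, 132]);
  translate([0, 10, 10]) cube([10, 485, 132]);
  translate([466, 10, 10]) cube([10, 485, 132]);
}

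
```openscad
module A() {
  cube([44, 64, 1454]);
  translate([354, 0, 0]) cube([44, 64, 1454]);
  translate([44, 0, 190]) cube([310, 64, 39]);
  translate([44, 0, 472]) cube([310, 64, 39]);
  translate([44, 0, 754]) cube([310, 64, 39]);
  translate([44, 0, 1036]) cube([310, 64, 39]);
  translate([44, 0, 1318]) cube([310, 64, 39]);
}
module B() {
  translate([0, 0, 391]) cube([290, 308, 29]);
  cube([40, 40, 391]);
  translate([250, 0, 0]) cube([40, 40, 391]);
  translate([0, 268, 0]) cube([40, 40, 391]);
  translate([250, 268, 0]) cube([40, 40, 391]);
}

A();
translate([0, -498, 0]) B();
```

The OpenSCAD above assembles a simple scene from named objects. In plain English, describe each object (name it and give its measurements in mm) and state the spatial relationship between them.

A is a wooden ladder with two side rails of 44×64 mm section and 1454 mm height, set 398 mm apart overall. Between them run 5 rectangular rungs (64 mm deep, 39 mm thick), front faces flush with the rails' −y face. The bottom of the first rung is 190 mm above the floor and each subsequent rung is 282 mm higher than the one below.

B is a four-legged stool. The seat is a 290×308×29 mm slab whose top surface is at z = 420 mm; four square legs, each 40×40 mm in cross-section, run from the floor (z = 0) to the underside of the seat, each flush with a corner of the seat.

The stool is on the floor beside the ladder on its −y side.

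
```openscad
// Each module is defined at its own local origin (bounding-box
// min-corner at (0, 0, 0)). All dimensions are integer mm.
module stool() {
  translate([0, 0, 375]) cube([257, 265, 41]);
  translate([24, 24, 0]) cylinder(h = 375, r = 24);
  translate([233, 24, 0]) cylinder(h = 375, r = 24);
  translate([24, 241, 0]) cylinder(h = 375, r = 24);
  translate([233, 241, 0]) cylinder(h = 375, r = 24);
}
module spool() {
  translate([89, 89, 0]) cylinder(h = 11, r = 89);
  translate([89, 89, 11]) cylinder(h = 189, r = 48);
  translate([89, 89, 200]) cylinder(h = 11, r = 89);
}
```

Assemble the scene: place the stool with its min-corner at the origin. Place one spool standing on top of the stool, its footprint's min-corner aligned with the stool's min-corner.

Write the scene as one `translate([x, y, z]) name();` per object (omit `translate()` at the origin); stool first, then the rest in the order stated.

stool();
translate([0, 0, 416]) spool();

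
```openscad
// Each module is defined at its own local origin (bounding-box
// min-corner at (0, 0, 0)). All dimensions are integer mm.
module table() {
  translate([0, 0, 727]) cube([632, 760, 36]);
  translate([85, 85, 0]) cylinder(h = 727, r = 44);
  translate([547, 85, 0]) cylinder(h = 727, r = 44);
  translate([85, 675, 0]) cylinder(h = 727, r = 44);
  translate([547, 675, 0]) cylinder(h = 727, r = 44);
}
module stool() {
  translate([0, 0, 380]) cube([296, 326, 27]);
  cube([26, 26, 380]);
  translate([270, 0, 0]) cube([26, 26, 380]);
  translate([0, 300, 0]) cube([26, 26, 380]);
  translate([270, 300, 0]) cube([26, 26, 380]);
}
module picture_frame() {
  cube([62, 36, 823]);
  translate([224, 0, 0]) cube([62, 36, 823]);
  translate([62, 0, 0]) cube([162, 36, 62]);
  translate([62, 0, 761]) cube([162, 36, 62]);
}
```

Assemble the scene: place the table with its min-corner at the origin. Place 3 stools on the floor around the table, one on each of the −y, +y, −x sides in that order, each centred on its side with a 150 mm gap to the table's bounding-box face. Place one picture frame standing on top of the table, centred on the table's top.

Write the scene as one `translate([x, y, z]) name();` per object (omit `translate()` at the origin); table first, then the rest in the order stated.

table();
translate([168, -476, 0]) stool();
translate([168, 910, 0]) stool();
translate([-446, 217, 0]) stool();
translate([173, 362, 763]) picture_frame();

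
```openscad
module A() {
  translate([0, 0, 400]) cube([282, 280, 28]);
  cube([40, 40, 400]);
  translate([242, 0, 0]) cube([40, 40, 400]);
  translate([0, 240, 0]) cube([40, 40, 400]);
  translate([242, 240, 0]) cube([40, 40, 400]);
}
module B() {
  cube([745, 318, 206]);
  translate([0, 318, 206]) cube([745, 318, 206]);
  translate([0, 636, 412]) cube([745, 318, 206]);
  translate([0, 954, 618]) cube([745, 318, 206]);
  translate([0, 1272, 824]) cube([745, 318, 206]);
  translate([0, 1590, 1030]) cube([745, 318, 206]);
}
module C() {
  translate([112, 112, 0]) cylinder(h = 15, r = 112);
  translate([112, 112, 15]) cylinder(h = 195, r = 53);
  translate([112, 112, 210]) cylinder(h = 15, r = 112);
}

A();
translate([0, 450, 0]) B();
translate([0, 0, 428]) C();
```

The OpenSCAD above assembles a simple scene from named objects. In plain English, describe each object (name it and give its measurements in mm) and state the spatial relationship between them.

A is a four-legged stool. The seat is a 282×280×28 mm slab whose top surface is at z = 428 mm; four square legs, each 40×40 mm in cross-section, run from the floor (z = 0) to the underside of the seat, each flush with a corner of the seat.

B is a straight staircase of 6 solid steps. Each step is 745 mm wide (x), 318 mm deep (y, the going) and 206 mm tall (the rise). The first step rests on the floor; each subsequent step sits one going further in +y and one rise higher in +z, directly behind and above the previous step with no overlap.

C is a spool: two coaxial disc flanges of radius 112 mm and thickness 15 mm, joined by a core cylinder of radius 53 mm and height 195 mm. The lower flange rests on z = 0 and the three cylinders share a vertical axis.

The staircase is on the floor beside the stool on its +y side. The spool is on top of the stool.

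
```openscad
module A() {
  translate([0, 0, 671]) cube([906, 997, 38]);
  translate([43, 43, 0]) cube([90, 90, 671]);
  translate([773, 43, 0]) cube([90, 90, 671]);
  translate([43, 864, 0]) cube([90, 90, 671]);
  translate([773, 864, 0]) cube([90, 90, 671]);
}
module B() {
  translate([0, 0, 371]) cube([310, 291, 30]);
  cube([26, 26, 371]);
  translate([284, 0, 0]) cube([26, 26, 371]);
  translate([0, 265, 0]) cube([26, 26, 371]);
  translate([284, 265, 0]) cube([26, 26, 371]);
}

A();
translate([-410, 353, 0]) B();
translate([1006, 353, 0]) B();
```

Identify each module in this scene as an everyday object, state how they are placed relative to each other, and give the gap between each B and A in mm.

Each stool's nearest face is 100 mm from the table's bounding box.

A is a table. B is a stool. Two stools sit around the table at the −x, +x sides. The gap between each stool and the table is 100 mm.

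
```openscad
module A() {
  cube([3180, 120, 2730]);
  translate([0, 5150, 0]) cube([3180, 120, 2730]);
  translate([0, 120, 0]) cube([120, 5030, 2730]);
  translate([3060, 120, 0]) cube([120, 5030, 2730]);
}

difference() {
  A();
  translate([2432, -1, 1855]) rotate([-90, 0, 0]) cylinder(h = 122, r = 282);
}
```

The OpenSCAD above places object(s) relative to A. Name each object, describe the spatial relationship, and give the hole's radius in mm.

The subtracted cylinder has r = 282 mm.

A is a house frame. The house frame has a circular hole through its front wall. The hole's radius is 282 mm.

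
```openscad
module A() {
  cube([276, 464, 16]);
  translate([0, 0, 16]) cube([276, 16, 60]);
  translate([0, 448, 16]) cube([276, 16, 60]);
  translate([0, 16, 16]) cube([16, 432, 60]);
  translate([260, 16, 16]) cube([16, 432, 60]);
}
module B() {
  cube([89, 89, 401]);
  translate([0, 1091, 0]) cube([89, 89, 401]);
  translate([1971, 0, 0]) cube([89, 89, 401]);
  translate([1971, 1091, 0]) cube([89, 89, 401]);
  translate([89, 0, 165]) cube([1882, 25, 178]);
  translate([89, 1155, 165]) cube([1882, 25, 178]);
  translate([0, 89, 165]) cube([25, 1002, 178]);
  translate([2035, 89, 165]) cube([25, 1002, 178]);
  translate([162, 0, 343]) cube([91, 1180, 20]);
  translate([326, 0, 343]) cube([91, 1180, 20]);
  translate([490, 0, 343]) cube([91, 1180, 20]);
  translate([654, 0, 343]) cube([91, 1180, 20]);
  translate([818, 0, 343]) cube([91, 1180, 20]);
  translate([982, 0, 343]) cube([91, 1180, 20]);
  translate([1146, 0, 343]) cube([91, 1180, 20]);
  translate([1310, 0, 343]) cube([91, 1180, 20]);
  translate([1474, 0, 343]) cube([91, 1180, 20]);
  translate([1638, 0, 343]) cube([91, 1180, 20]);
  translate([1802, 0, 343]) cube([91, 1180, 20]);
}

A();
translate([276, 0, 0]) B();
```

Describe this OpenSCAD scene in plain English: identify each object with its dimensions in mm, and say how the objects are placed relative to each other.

A is an open storage box with external size 276×464×76 mm and wall thickness 16 mm (the base is also 16 mm thick). The base covers the whole footprint; the four walls stand on the base, with the y-facing walls full-width and the x-facing walls fitting between their inner faces.

B is a bed frame 2060 mm long (x) by 1180 mm wide (y). Four 89×89 mm corner posts, 401 mm tall, at the corners of the footprint. Four rails of 25 mm thickness and 178 mm height run between adjacent posts with their undersides at z = 165 mm, their outer faces flush with the outside of the frame (the two x-running rails run between the posts' inner faces; the two y-running rails run between the posts' inner faces). 11 slats, each 91 mm wide (x) and 20 mm thick, lie across the top of the two x-running rails, running the full 1180 mm width of the frame in y; the slats are evenly spaced along x between the inner faces of the end posts with equal gaps (rounded down to the nearest mm) at the −x end and between each pair — any rounding remainder accumulates at the +x end.

The bed frame is against the open box's +x side, with their −y faces flush.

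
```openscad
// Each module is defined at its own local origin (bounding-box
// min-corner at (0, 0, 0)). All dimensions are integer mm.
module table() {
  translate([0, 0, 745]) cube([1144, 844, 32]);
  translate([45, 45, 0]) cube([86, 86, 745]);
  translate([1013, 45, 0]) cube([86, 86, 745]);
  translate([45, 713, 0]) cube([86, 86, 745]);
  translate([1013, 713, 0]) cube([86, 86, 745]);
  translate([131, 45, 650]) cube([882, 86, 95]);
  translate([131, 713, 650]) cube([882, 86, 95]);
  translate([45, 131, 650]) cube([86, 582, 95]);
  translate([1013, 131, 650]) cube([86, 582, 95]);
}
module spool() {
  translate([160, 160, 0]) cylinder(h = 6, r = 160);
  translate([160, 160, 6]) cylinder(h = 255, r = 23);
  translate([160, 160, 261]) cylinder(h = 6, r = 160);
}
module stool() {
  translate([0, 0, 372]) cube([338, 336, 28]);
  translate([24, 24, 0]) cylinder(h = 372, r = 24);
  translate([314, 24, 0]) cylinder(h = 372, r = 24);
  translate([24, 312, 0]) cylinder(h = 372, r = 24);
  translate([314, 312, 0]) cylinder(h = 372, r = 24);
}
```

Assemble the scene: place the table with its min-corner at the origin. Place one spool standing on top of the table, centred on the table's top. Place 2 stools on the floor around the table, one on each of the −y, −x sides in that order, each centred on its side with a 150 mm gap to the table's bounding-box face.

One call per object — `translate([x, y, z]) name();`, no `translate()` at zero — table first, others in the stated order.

table();
translate([412, 262, 777]) spool();
translate([403, -486, 0]) stool();
translate([-488, 254, 0]) stool();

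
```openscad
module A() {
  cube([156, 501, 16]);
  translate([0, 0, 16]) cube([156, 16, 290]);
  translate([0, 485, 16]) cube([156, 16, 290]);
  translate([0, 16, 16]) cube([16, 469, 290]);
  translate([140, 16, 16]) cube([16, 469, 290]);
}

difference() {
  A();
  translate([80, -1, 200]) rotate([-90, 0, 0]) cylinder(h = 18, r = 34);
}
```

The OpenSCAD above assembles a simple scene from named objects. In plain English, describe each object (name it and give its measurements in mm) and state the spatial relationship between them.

A is an open storage box with external size 156×501×306 mm and wall thickness 16 mm (the base is also 16 mm thick). The base covers the whole footprint; the four walls stand on the base, with the y-facing walls full-width and the x-facing walls fitting between their inner faces.

The open box has a circular hole of radius 34 mm through its front wall, centred at (x = 80, z = 200).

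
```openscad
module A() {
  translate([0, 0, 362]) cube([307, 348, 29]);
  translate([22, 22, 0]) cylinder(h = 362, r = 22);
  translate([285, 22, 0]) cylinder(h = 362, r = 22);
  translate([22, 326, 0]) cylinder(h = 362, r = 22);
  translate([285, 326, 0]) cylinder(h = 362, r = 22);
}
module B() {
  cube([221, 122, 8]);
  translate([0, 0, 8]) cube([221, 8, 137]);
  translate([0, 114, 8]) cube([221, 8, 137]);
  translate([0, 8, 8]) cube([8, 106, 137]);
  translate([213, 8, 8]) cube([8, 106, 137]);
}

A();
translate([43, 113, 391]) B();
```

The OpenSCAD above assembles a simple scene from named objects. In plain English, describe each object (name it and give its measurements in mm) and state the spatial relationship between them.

A is a four-legged stool. The seat is a 307×348×29 mm slab whose top surface is at z = 391 mm; four round legs, each 44 mm in diameter, run from the floor (z = 0) to the underside of the seat, each leg's axis is inset half a diameter from the nearest pair of seat edges (so the leg's bounding box is flush with the corner).

B is an open storage box with external size 221×122×145 mm and wall thickness 8 mm (the base is also 8 mm thick). The base covers the whole footprint; the four walls stand on the base, with the y-facing walls full-width and the x-facing walls fitting between their inner faces.

The open box is on top of the stool, centred.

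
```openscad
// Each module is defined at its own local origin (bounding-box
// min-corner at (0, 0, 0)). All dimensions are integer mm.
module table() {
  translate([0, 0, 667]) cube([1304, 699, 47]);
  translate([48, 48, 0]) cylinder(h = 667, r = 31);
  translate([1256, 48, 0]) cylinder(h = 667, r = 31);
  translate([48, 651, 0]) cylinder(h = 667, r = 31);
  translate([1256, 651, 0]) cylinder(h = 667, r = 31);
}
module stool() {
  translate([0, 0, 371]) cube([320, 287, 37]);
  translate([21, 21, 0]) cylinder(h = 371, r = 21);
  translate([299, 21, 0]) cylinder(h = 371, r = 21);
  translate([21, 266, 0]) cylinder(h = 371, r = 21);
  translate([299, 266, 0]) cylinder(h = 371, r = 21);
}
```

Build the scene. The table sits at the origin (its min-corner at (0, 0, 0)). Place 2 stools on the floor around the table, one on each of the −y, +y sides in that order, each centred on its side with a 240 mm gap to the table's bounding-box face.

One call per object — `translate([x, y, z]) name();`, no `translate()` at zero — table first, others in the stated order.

table();
translate([492, -527, 0]) stool();
translate([492, 939, 0]) stool();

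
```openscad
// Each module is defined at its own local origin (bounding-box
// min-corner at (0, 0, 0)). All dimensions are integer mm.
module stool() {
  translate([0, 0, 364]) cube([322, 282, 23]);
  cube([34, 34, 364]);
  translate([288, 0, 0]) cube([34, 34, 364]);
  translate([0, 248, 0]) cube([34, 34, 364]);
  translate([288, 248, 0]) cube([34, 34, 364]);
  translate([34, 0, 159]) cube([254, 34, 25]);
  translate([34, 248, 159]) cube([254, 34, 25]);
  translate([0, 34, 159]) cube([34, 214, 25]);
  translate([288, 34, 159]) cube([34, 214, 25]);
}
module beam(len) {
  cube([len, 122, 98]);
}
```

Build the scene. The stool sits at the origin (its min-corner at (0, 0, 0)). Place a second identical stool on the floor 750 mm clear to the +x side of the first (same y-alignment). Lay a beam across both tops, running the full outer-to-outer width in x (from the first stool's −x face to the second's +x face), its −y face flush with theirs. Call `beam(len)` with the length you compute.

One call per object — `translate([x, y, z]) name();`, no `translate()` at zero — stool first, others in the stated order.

stool();
translate([1072, 0, 0]) stool();
translate([0, 0, 387]) beam(1394);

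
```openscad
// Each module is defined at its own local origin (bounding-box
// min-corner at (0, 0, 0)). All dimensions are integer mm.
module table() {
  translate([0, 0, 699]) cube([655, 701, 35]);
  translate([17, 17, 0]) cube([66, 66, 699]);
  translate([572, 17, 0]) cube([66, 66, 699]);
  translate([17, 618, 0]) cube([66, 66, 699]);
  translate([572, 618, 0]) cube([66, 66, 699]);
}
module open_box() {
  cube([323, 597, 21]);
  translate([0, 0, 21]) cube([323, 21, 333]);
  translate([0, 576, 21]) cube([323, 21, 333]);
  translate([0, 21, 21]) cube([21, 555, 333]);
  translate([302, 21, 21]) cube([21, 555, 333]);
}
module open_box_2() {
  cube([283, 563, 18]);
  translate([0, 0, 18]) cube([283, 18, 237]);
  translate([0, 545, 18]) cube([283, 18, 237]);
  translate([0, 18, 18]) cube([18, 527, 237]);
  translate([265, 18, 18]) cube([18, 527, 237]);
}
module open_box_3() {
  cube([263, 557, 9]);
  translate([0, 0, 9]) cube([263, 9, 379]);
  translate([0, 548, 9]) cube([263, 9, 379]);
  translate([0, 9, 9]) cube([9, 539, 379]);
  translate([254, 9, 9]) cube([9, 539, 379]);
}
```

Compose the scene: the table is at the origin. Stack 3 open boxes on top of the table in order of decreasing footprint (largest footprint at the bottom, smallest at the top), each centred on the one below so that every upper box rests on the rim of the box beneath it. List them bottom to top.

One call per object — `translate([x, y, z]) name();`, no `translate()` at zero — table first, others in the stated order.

table();
translate([166, 52, 734]) open_box();
translate([186, 69, 1088]) open_box_2();
translate([196, 72, 1343]) open_box_3();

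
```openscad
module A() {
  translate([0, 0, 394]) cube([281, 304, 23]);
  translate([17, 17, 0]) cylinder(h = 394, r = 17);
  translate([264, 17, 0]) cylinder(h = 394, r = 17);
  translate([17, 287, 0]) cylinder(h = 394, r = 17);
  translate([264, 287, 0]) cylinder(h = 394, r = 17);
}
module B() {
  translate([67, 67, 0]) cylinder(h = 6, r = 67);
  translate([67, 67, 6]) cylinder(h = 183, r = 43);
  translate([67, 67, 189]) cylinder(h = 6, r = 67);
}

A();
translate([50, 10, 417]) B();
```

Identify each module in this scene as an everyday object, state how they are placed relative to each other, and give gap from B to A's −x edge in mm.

The spool's min-x is at 50; the stool's min-x is 0; gap = 50 mm.

A is a stool. B is a spool. The spool is on top of the stool. The gap from the spool to the stool's −x edge is 50 mm.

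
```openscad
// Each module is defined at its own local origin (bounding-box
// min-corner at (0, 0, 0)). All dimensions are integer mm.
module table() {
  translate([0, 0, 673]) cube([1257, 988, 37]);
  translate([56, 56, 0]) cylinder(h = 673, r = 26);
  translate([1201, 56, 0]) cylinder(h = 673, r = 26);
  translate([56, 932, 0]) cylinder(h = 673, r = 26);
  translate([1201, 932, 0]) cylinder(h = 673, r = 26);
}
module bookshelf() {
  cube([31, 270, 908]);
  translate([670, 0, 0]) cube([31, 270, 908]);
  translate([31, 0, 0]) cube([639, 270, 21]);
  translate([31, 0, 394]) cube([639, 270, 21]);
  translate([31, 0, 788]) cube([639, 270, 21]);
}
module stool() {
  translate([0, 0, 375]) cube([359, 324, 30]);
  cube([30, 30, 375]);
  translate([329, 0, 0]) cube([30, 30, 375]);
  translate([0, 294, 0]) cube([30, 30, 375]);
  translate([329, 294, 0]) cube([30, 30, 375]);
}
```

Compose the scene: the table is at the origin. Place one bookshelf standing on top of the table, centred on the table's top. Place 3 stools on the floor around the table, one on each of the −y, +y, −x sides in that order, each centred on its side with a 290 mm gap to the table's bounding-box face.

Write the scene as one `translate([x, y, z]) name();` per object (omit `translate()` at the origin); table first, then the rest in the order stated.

table();
translate([278, 359, 710]) bookshelf();
translate([449, -614, 0]) stool();
translate([449, 1278, 0]) stool();
translate([-649, 332, 0]) stool();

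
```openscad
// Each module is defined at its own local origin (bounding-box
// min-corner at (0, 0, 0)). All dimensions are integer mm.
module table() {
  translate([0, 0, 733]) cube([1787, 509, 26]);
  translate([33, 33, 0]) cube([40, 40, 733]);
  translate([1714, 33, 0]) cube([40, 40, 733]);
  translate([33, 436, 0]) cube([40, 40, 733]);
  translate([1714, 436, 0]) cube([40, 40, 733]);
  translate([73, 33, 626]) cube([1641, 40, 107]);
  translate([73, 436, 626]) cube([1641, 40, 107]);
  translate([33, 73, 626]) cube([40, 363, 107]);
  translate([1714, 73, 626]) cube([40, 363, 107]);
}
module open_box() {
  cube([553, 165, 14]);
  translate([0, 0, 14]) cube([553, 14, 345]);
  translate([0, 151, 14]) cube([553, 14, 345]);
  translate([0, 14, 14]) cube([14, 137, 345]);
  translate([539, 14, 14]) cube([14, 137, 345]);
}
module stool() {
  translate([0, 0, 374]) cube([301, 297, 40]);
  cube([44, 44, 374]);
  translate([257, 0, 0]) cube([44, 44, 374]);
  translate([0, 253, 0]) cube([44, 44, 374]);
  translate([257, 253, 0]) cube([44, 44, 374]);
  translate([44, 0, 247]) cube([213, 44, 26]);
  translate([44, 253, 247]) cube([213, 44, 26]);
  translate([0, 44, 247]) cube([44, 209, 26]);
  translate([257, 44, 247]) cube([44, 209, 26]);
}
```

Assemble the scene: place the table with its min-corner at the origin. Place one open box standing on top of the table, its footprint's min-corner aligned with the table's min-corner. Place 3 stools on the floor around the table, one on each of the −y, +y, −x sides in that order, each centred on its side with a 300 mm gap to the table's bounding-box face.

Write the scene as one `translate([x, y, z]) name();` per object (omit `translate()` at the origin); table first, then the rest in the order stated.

table();
translate([0, 0, 759]) open_box();
translate([743, -597, 0]) stool();
translate([743, 809, 0]) stool();
translate([-601, 106, 0]) stool();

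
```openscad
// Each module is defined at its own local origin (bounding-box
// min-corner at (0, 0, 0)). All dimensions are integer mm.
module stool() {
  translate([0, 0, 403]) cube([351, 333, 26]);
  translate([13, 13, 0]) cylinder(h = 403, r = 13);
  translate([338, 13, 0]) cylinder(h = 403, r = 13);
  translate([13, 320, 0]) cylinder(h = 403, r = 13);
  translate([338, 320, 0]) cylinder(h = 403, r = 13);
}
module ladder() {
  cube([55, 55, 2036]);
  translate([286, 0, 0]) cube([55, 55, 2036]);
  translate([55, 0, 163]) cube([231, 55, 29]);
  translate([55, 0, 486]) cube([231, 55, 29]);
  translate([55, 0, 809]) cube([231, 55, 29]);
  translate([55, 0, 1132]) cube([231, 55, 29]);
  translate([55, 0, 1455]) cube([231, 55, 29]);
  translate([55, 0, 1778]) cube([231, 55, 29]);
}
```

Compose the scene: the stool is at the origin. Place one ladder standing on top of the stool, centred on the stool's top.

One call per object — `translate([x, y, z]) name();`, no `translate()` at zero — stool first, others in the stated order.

stool();
translate([5, 139, 429]) ladder();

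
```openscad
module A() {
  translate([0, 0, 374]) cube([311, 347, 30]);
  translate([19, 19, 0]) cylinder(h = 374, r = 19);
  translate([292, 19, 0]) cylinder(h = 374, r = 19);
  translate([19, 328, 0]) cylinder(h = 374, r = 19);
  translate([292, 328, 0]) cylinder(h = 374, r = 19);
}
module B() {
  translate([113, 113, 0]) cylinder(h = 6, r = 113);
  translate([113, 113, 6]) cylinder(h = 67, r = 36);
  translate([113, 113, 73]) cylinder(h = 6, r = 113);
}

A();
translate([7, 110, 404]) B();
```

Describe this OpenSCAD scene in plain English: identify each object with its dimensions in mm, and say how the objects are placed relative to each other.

A is a four-legged stool. The seat is 311×347 mm, 30 mm thick, top at z = 404 mm. It stands on four round legs, each 38 mm in diameter, from z = 0 to the seat underside, each leg's axis is inset half a diameter from the nearest pair of seat edges (so the leg's bounding box is flush with the corner).

B is a spool: two coaxial disc flanges of radius 113 mm and thickness 6 mm, joined by a core cylinder of radius 36 mm and height 67 mm. The lower flange rests on z = 0 and the three cylinders share a vertical axis.

The spool is on top of the stool.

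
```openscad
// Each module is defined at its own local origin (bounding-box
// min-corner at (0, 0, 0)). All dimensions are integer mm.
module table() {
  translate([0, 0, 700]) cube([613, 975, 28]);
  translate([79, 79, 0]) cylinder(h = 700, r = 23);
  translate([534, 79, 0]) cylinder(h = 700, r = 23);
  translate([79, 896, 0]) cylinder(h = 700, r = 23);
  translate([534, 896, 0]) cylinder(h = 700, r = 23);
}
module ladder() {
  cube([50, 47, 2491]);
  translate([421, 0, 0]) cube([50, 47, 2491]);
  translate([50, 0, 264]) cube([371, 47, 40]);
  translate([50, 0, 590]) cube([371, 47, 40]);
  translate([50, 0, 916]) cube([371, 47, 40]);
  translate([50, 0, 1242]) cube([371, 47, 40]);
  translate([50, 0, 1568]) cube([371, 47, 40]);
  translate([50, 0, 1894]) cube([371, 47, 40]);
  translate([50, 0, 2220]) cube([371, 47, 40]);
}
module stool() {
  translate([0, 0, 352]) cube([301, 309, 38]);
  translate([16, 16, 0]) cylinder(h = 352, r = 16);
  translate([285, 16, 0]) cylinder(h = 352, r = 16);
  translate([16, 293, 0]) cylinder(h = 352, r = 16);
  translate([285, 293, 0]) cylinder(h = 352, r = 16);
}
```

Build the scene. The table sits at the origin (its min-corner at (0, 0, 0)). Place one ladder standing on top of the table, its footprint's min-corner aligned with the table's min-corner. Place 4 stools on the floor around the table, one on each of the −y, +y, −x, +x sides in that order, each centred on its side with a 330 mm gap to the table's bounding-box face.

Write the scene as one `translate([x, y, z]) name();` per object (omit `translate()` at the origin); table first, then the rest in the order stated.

table();
translate([0, 0, 728]) ladder();
translate([156, -639, 0]) stool();
translate([156, 1305, 0]) stool();
translate([-631, 333, 0]) stool();
translate([943, 333, 0]) stool();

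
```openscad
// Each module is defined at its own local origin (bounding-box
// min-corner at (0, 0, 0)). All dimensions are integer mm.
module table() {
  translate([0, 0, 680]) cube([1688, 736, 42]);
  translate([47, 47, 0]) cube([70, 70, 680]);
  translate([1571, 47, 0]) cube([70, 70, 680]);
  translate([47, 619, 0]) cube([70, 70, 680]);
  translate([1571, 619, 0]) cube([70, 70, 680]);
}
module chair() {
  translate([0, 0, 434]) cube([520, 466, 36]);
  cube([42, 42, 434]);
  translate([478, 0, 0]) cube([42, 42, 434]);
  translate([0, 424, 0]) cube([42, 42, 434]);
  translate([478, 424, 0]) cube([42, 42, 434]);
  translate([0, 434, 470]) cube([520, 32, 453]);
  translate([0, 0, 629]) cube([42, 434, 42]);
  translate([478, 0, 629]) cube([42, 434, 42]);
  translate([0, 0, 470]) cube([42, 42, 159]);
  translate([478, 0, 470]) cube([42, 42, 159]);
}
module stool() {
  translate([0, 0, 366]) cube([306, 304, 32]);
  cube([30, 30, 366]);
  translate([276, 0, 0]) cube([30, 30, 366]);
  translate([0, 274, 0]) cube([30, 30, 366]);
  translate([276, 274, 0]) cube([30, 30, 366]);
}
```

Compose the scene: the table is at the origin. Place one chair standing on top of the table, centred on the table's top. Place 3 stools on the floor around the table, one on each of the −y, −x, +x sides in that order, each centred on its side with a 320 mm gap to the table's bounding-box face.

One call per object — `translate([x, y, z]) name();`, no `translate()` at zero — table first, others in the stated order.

table();
translate([584, 135, 722]) chair();
translate([691, -624, 0]) stool();
translate([-626, 216, 0]) stool();
translate([2008, 216, 0]) stool();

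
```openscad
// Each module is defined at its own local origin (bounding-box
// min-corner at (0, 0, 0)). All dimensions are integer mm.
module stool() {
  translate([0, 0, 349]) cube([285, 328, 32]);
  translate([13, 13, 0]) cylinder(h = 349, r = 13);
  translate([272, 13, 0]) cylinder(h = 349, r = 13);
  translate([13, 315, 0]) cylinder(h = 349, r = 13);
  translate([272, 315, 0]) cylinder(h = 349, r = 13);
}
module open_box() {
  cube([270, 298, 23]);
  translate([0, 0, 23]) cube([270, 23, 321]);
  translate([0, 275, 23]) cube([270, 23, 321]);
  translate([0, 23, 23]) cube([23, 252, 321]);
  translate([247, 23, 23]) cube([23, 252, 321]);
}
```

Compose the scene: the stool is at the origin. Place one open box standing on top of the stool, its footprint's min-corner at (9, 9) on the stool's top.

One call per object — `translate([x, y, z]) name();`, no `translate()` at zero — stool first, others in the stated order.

stool();
translate([9, 9, 381]) open_box();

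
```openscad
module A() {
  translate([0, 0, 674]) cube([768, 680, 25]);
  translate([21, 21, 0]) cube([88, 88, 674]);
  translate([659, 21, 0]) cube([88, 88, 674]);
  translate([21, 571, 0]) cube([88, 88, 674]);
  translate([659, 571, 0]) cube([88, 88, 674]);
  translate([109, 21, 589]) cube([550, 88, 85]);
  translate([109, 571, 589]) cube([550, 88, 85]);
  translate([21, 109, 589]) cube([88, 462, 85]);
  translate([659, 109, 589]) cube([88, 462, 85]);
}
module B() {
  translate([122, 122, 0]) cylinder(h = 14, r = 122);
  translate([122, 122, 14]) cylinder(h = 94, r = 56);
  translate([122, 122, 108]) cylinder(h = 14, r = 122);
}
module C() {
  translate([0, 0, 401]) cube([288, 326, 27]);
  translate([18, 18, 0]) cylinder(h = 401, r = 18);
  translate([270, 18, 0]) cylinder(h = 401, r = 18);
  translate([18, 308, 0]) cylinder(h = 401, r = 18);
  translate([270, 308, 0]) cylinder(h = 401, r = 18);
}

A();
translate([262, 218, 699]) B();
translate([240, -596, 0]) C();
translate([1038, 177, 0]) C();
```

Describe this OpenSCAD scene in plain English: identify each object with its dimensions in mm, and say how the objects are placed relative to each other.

A is a rectangular dining table. The top is 768×680×25 mm with its upper surface at z = 699 mm. It stands on four 88×88 mm square legs, each inset 21 mm from the nearest pair of top edges, running from the floor to the underside of the top. Four apron rails, 88 mm thick and 85 mm tall, run between adjacent legs with their top edges flush with the underside of the top and their outer faces flush with the legs' outer faces.

B is a spool: two coaxial disc flanges of radius 122 mm and thickness 14 mm, joined by a core cylinder of radius 56 mm and height 94 mm. The lower flange rests on z = 0 and the three cylinders share a vertical axis.

C is a four-legged stool. The seat is a 288×326×27 mm slab whose top surface is at z = 428 mm; four round legs, each 36 mm in diameter, run from the floor (z = 0) to the underside of the seat, each leg's axis is inset half a diameter from the nearest pair of seat edges (so the leg's bounding box is flush with the corner).

The spool is on top of the table, centred. Two stools sit around the table at the −y, +x sides.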